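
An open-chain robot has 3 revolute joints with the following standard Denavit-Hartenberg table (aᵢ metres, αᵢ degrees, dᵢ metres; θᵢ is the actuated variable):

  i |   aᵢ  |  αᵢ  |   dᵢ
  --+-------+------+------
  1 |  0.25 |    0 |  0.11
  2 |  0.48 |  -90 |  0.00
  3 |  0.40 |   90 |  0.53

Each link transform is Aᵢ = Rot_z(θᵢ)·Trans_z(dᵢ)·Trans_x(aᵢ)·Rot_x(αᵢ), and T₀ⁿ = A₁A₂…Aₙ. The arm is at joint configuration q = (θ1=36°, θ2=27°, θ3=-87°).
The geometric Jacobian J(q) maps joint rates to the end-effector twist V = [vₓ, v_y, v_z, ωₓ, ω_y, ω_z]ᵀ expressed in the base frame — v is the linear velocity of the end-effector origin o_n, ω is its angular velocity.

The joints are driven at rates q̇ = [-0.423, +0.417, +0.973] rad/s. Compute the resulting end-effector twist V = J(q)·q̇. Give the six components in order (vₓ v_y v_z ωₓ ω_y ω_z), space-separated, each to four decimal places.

o_n = [-0.0426, 0.8339, 0.5095]
J₁: ẑ×o_n = [-0.8339, -0.0426, 0.0000], ω = ẑ
J2: z=[0.0000, 0.0000, 1.0000] o=[0.2023, 0.1469, 0.1100] → [-0.6870, -0.2448, 0.0000, 0.0000, 0.0000, 1.0000]
J3: z=[-0.8910, 0.4540, 0.0000] o=[0.4202, 0.5746, 0.1100] → [0.1813, 0.3559, -0.0209, -0.8910, 0.4540, 0.0000]
V = J·q̇ = [0.2427, 0.2622, -0.0204, -0.8669, 0.4417, -0.0060]

0.2427 0.2622 -0.0204 -0.8669 0.4417 -0.0060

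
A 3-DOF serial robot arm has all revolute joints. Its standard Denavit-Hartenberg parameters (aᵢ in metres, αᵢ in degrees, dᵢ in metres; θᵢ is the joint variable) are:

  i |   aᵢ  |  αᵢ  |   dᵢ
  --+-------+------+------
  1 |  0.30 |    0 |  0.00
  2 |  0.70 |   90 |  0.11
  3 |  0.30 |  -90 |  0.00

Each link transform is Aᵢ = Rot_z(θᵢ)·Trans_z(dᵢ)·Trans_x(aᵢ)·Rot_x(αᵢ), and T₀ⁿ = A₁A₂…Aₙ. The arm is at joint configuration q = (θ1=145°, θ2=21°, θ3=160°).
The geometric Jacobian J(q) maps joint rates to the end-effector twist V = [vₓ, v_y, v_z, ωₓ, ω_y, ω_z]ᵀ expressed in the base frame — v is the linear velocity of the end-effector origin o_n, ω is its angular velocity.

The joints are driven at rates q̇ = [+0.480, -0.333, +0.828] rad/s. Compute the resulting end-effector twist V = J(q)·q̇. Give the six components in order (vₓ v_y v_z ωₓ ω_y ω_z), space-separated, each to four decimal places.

-0.0150 -0.1981 -0.2334 0.2003 0.8034 0.1470

o_n = [-0.6514, 0.2732, 0.2126]
J₁: ẑ×o_n = [-0.2732, -0.6514, 0.0000], ω = ẑ
J2: z=[0.0000, 0.0000, 1.0000] o=[-0.2457, 0.1721, 0.0000] → [-0.1011, -0.4057, 0.0000, 0.0000, 0.0000, 1.0000]
J3: z=[0.2419, 0.9703, 0.0000] o=[-0.9250, 0.3414, 0.1100] → [0.0996, -0.0248, -0.2819, 0.2419, 0.9703, 0.0000]
V = J·q̇ = [-0.0150, -0.1981, -0.2334, 0.2003, 0.8034, 0.1470]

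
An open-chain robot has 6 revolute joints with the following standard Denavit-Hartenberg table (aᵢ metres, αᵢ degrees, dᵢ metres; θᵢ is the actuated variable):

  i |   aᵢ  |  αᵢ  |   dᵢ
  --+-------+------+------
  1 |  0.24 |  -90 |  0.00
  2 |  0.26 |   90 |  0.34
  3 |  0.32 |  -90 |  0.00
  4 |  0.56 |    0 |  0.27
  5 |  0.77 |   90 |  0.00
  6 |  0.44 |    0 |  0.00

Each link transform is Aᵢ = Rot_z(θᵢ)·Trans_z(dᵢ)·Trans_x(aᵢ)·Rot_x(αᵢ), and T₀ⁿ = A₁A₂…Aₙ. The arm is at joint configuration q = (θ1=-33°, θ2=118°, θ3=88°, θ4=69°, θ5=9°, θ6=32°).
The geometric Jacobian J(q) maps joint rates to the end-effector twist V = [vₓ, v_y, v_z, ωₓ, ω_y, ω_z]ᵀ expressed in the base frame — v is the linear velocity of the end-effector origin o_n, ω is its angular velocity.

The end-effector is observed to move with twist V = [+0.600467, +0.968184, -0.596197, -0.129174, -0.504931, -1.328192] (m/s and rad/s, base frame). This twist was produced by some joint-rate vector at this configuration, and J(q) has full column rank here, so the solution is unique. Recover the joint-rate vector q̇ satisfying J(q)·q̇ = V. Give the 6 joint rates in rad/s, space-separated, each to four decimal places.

0.0170 -0.6890 0.7290 -0.5400 -0.5620 0.2390

o_n = [-0.3211, 1.5386, 0.9614]
J₁: ẑ×o_n = [-1.5386, -0.3211, 0.0000], ω = ẑ
J2: z=[0.5446, 0.8387, 0.0000] o=[0.2013, -0.1307, 0.0000] → [0.8063, -0.5236, 1.3473, 0.5446, 0.8387, 0.0000]
J3: z=[0.7405, -0.4809, -0.4695] o=[0.2841, 0.2209, -0.2296] → [0.0459, -0.5978, 0.6847, 0.7405, -0.4809, -0.4695]
J4: z=[0.4125, -0.2263, 0.8824] o=[0.4539, 0.4920, -0.2394] → [-1.1952, -1.1792, 0.2564, 0.4125, -0.2263, 0.8824]
J5: z=[0.4125, -0.2263, 0.8824] o=[0.2846, 0.8523, 0.2381] → [-0.7693, -0.8329, 0.1460, 0.4125, -0.2263, 0.8824]
J6: z=[0.6729, 0.7286, -0.1277] o=[-0.1882, 1.3501, 0.5867] → [0.2971, -0.2352, 0.2237, 0.6729, 0.7286, -0.1277]
q̇ = J⁺·V = [0.0170, -0.6890, 0.7290, -0.5400, -0.5620, 0.2390]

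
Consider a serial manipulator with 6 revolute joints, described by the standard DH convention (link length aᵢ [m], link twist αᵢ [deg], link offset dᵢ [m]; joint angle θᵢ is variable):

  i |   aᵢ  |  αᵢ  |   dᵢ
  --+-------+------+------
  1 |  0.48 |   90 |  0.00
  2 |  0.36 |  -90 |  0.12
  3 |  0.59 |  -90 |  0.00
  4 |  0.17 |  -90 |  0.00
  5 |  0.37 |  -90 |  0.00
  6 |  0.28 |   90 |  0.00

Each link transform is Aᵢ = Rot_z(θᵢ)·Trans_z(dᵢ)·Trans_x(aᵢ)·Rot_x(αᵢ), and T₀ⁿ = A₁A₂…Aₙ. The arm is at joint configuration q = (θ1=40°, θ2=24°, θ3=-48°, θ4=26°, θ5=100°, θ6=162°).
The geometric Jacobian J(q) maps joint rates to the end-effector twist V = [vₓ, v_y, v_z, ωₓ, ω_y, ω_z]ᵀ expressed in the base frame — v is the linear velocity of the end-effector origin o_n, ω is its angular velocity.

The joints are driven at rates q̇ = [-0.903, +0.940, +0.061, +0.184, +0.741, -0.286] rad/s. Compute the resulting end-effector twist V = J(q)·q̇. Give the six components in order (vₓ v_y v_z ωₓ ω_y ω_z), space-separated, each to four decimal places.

o_n = [1.4073, 0.1933, 0.3338]
J₁: ẑ×o_n = [-0.1933, 1.4073, 0.0000], ω = ẑ
J2: z=[0.6428, -0.7660, 0.0000] o=[0.3677, 0.3085, 0.0000] → [-0.2557, -0.2146, 0.7224, 0.6428, -0.7660, 0.0000]
J3: z=[-0.3116, -0.2614, 0.9135] o=[0.6968, 0.4280, 0.1464] → [0.1654, 0.7075, 0.2589, -0.3116, -0.2614, 0.9135]
J4: z=[0.0900, 0.9490, 0.3023] o=[1.2549, 0.3240, 0.3070] → [0.0649, 0.0437, -0.1564, 0.0900, 0.9490, 0.3023]
J5: z=[-0.1346, 0.3123, -0.9404] o=[1.4226, 0.3165, 0.2805] → [-0.0992, 0.0216, 0.0214, -0.1346, 0.3123, -0.9404]
J6: z=[-0.9562, 0.2080, 0.2060] o=[1.3265, -0.0265, 0.1804] → [-0.0134, 0.1634, -0.2270, -0.9562, 0.2080, 0.2060]
V = J·q̇ = [-0.1134, -1.4521, 0.7468, 0.7755, -0.3895, -1.5474]

-0.1134 -1.4521 0.7468 0.7755 -0.3895 -1.5474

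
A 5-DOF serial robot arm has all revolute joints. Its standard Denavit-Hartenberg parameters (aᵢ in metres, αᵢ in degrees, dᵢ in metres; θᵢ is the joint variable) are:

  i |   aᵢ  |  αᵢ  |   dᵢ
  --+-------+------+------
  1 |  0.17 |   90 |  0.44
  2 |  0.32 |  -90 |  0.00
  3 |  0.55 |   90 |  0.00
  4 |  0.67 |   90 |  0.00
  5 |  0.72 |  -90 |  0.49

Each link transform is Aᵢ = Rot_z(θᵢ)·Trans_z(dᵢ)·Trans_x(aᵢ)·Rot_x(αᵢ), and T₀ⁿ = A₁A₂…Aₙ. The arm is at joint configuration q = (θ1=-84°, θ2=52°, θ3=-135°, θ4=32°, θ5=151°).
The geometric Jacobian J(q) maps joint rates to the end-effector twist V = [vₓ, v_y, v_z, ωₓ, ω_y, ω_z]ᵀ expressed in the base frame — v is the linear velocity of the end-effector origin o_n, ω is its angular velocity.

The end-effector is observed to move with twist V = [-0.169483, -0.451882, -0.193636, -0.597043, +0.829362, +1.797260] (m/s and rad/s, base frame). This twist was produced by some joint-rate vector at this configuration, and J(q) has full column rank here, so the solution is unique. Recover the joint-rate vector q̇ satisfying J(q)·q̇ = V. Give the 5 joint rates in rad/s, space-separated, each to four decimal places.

o_n = [-0.3314, -0.1940, -0.2152]
J₁: ẑ×o_n = [0.1940, -0.3314, 0.0000], ω = ẑ
J2: z=[-0.9945, -0.1045, 0.0000] o=[0.0178, -0.1691, 0.4400] → [0.0685, -0.6516, -0.0117, -0.9945, -0.1045, 0.0000]
J3: z=[-0.0824, 0.7837, 0.6157] o=[0.0384, -0.3650, 0.6922] → [-0.8164, -0.3024, 0.2757, -0.0824, 0.7837, 0.6157]
J4: z=[0.6577, 0.5069, -0.5572] o=[-0.3734, -0.1675, 0.3857] → [-0.3194, 0.3718, -0.0388, 0.6577, 0.5069, -0.5572]
J5: z=[-0.3269, -0.4743, -0.8174] o=[-0.8281, 0.3147, 0.2877] → [-0.1773, -0.5704, 0.4020, -0.3269, -0.4743, -0.8174]
q̇ = J⁺·V = [0.6700, 0.8350, 0.6350, -0.0100, -0.8940]

0.6700 0.8350 0.6350 -0.0100 -0.8940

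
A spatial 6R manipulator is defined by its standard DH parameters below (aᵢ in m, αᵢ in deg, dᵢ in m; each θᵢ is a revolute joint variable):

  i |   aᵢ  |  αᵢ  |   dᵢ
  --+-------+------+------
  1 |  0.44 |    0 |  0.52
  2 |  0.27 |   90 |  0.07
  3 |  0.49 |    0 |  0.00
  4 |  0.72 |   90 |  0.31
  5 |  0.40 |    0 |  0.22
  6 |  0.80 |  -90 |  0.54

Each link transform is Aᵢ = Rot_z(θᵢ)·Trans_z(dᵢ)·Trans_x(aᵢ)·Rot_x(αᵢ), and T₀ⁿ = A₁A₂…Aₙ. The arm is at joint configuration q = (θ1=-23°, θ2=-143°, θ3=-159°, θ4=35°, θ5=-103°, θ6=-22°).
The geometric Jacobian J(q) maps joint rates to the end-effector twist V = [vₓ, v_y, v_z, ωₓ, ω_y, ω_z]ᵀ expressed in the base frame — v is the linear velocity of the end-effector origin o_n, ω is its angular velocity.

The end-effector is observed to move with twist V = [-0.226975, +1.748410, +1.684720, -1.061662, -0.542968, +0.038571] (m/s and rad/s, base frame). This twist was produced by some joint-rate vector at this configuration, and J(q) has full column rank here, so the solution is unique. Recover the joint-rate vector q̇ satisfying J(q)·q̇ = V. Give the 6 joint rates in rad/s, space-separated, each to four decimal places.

0.7930 0.0290 -0.9690 0.6990 -0.8800 -0.5210

o_n = [1.4690, -0.6642, 0.6975]
J₁: ẑ×o_n = [0.6642, 1.4690, -0.0000], ω = ẑ
J2: z=[0.0000, 0.0000, 1.0000] o=[0.4050, -0.1719, 0.5200] → [0.4923, 1.0639, -0.0000, 0.0000, 0.0000, 1.0000]
J3: z=[-0.2419, 0.9703, 0.0000] o=[0.1430, -0.2372, 0.5900] → [0.1043, 0.0260, -1.1832, -0.2419, 0.9703, 0.0000]
J4: z=[-0.2419, 0.9703, 0.0000] o=[0.5869, -0.1266, 0.4144] → [0.2747, 0.0685, -0.7258, -0.2419, 0.9703, 0.0000]
J5: z=[0.8044, 0.2006, 0.5592] o=[0.9026, 0.2716, -0.1825] → [0.6998, -0.3912, -0.8664, 0.8044, 0.2006, 0.5592]
J6: z=[0.8044, 0.2006, 0.5592] o=[1.1250, -0.0746, 0.0151] → [0.4666, -0.3566, -0.5433, 0.8044, 0.2006, 0.5592]
q̇ = J⁺·V = [0.7930, 0.0290, -0.9690, 0.6990, -0.8800, -0.5210]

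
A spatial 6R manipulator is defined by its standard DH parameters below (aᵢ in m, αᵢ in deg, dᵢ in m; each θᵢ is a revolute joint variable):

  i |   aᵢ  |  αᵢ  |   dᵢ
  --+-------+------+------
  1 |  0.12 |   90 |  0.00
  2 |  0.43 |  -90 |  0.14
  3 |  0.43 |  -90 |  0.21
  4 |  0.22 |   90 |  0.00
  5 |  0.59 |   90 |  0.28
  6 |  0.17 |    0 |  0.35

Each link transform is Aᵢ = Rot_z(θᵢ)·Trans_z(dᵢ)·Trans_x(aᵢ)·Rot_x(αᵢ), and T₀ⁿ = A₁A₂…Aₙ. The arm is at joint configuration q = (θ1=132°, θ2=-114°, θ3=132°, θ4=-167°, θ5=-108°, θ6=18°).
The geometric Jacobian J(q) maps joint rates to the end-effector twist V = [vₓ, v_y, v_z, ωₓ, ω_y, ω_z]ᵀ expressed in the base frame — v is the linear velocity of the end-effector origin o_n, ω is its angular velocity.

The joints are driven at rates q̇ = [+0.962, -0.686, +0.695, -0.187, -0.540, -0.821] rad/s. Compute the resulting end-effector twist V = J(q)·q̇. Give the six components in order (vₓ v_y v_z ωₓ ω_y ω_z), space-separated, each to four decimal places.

0.3295 -0.2513 1.2261 -1.0241 0.3816 -0.2961

o_n = [-0.4289, -0.6892, -0.3041]
J₁: ẑ×o_n = [0.6892, -0.4289, 0.0000], ω = ẑ
J2: z=[0.7431, 0.6691, 0.0000] o=[-0.0803, 0.0892, 0.0000] → [-0.2035, 0.2260, -0.3452, 0.7431, 0.6691, 0.0000]
J3: z=[-0.6113, 0.6789, -0.4067] o=[0.1408, 0.0529, -0.3928] → [-0.2416, 0.2859, 0.8403, -0.6113, 0.6789, -0.4067]
J4: z=[0.2950, 0.6724, 0.6789] o=[-0.3034, 0.0686, -0.2154] → [0.4548, -0.0590, -0.1392, 0.2950, 0.6724, 0.6789]
J5: z=[0.7608, -0.5951, 0.2588] o=[-0.1762, 0.1654, -0.3666] → [0.1840, -0.1129, -0.8006, 0.7608, -0.5951, 0.2588]
J6: z=[-0.4586, -0.2108, 0.8633] o=[-0.2341, -0.4587, -0.5498] → [0.1471, -0.0555, 0.0646, -0.4586, -0.2108, 0.8633]
V = J·q̇ = [0.3295, -0.2513, 1.2261, -1.0241, 0.3816, -0.2961]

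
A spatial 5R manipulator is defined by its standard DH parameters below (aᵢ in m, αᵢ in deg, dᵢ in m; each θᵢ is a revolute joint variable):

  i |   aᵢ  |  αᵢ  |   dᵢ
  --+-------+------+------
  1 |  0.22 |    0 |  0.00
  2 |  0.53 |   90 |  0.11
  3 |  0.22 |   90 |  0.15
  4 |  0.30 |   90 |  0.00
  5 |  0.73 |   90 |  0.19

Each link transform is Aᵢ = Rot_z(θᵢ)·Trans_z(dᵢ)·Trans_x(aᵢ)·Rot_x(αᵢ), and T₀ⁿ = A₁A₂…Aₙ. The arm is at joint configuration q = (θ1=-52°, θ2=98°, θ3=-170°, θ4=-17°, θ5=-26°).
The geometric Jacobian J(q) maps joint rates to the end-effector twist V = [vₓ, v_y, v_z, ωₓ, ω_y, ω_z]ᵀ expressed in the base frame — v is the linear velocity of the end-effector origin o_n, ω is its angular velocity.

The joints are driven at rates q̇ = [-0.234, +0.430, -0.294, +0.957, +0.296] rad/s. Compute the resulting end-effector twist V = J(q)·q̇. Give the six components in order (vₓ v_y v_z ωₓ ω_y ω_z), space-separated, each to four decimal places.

0.0656 -1.1996 0.3949 -0.4713 0.3426 1.1535

o_n = [-0.4197, -0.3002, -0.3925]
J₁: ẑ×o_n = [0.3002, -0.4197, 0.0000], ω = ẑ
J2: z=[0.0000, 0.0000, 1.0000] o=[0.1354, -0.1734, 0.0000] → [0.1268, -0.5551, 0.0000, 0.0000, 0.0000, 1.0000]
J3: z=[0.7193, -0.6947, 0.0000] o=[0.5036, 0.2079, 0.1100] → [0.3491, 0.3615, -1.0068, 0.7193, -0.6947, 0.0000]
J4: z=[-0.1206, -0.1249, 0.9848] o=[0.4610, -0.0522, 0.0718] → [0.3022, -0.9233, -0.0801, -0.1206, -0.1249, 0.9848]
J5: z=[-0.4879, 0.8714, 0.0508] o=[0.2017, -0.1945, 0.0220] → [-0.3558, -0.2338, 0.5930, -0.4879, 0.8714, 0.0508]
V = J·q̇ = [0.0656, -1.1996, 0.3949, -0.4713, 0.3426, 1.1535]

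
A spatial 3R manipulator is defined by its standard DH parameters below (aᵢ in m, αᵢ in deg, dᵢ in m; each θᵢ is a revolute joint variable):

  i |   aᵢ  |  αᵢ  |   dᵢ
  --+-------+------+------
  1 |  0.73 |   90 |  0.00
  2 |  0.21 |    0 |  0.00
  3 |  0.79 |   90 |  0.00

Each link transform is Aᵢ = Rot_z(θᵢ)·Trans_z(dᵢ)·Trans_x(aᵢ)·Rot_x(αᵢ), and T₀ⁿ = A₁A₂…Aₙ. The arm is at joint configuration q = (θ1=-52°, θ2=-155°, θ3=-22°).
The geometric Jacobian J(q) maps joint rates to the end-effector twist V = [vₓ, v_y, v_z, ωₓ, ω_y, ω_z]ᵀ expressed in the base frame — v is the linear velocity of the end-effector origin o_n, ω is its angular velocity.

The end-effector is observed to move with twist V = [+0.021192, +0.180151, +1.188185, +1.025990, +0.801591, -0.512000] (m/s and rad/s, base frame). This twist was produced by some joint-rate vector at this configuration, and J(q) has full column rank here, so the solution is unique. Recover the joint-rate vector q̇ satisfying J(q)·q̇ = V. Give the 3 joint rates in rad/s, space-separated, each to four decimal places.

o_n = [-0.1534, 0.1964, -0.1301]
J₁: ẑ×o_n = [-0.1964, -0.1534, 0.0000], ω = ẑ
J2: z=[-0.7880, -0.6157, 0.0000] o=[0.4494, -0.5752, 0.0000] → [0.0801, -0.1025, -0.9792, -0.7880, -0.6157, 0.0000]
J3: z=[-0.7880, -0.6157, 0.0000] o=[0.3323, -0.4253, -0.0887] → [0.0255, -0.0326, -0.7889, -0.7880, -0.6157, 0.0000]
q̇ = J⁺·V = [-0.5120, -0.8460, -0.4560]

-0.5120 -0.8460 -0.4560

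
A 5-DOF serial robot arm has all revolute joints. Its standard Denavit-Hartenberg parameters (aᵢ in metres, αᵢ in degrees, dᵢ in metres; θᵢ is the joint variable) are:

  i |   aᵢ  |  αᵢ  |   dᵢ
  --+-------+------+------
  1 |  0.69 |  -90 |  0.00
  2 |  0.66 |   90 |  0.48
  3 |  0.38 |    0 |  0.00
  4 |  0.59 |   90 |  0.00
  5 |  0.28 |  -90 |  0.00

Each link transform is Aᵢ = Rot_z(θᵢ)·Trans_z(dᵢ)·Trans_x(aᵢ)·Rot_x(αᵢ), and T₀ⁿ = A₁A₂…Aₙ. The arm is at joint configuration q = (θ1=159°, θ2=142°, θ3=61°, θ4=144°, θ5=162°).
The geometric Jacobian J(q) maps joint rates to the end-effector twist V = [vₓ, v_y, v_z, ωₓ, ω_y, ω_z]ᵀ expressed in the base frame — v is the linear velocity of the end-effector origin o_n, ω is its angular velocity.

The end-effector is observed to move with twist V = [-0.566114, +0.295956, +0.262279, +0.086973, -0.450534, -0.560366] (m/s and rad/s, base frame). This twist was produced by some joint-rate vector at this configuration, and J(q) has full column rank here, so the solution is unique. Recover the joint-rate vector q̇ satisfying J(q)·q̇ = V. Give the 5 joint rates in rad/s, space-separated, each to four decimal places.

-0.9190 0.3260 0.4420 -0.8740 0.0700

o_n = [-0.5308, -0.5199, -0.4073]
J₁: ẑ×o_n = [0.5199, -0.5308, 0.0000], ω = ẑ
J2: z=[-0.3584, -0.9336, 0.0000] o=[-0.6442, 0.2473, 0.0000] → [0.3803, -0.1460, 0.3808, -0.3584, -0.9336, 0.0000]
J3: z=[-0.5748, 0.2206, -0.7880] o=[-0.3306, -0.3872, -0.4063] → [-0.1047, 0.1571, 0.1204, -0.5748, 0.2206, -0.7880]
J4: z=[-0.5748, 0.2206, -0.7880] o=[-0.3142, -0.7495, -0.5198] → [0.2058, 0.2353, -0.0842, -0.5748, 0.2206, -0.7880]
J5: z=[-0.6357, -0.7268, 0.2602] o=[-0.6182, -0.3657, -0.1906] → [0.1976, -0.1150, 0.1616, -0.6357, -0.7268, 0.2602]
q̇ = J⁺·V = [-0.9190, 0.3260, 0.4420, -0.8740, 0.0700]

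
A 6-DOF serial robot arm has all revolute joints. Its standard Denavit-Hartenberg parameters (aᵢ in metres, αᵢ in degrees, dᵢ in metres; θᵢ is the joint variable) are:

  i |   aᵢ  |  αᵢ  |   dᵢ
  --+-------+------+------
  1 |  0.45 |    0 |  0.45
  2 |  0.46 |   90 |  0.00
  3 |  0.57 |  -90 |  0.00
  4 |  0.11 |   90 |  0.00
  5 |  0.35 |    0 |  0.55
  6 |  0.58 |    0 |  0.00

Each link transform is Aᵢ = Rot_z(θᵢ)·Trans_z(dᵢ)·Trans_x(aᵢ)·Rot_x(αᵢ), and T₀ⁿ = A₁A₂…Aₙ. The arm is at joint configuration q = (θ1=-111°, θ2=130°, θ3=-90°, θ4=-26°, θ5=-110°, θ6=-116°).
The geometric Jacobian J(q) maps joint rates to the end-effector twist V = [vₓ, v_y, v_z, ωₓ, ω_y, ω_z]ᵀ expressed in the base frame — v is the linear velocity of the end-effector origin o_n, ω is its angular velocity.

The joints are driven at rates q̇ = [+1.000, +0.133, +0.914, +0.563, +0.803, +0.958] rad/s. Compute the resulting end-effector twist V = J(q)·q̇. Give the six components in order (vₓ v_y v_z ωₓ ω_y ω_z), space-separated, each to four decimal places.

o_n = [0.4592, -0.5380, 0.4920]
J₁: ẑ×o_n = [0.5380, 0.4592, -0.0000], ω = ẑ
J2: z=[0.0000, 0.0000, 1.0000] o=[-0.1613, -0.4201, 0.4500] → [0.1179, 0.6205, -0.0000, 0.0000, 0.0000, 1.0000]
J3: z=[0.3256, -0.9455, 0.0000] o=[0.2737, -0.2703, 0.4500] → [-0.0397, -0.0137, 0.0883, 0.3256, -0.9455, 0.0000]
J4: z=[0.9455, 0.3256, 0.0000] o=[0.2737, -0.2703, -0.1200] → [0.1992, -0.5786, -0.3135, 0.9455, 0.3256, 0.0000]
J5: z=[0.2926, -0.8498, 0.4384] o=[0.2894, -0.3159, -0.2189] → [-0.5067, -0.1335, 0.0794, 0.2926, -0.8498, 0.4384]
J6: z=[0.2926, -0.8498, 0.4384] o=[0.1223, -0.8408, 0.1298] → [-0.4405, 0.0418, 0.3750, 0.2926, -0.8498, 0.4384]
V = J·q̇ = [-0.1993, 0.1363, 0.3272, 1.3452, -2.1775, 1.9050]

-0.1993 0.1363 0.3272 1.3452 -2.1775 1.9050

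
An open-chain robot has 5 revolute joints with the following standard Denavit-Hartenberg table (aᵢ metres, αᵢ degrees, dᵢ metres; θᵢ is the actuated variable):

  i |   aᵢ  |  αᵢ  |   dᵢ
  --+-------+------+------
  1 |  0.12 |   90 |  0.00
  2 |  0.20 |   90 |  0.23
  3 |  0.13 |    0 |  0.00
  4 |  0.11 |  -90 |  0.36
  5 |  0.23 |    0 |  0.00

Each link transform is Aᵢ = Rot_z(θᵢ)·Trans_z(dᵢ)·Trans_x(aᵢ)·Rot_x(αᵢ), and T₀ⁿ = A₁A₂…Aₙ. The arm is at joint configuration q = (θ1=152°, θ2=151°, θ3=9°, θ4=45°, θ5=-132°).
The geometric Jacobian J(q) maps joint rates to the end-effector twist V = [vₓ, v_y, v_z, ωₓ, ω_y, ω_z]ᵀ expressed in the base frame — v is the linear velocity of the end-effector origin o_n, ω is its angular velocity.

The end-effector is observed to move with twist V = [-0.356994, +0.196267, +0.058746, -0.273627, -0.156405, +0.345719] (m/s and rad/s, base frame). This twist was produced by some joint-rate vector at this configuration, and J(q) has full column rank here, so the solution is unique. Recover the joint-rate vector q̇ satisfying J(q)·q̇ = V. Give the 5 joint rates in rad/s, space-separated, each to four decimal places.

o_n = [0.0013, 0.2426, 0.6111]
J₁: ẑ×o_n = [-0.2426, 0.0013, 0.0000], ω = ẑ
J2: z=[0.4695, 0.8829, 0.0000] o=[-0.1060, 0.0563, 0.0000] → [0.5395, -0.2869, -0.0073, 0.4695, 0.8829, 0.0000]
J3: z=[-0.4281, 0.2276, 0.8746] o=[0.1565, 0.1773, 0.0970] → [0.0599, 0.0844, 0.0074, -0.4281, 0.2276, 0.8746]
J4: z=[-0.4281, 0.2276, 0.8746] o=[0.2652, 0.1425, 0.1592] → [0.0153, -0.0374, 0.0172, -0.4281, 0.2276, 0.8746]
J5: z=[-0.3488, 0.8512, -0.3922] o=[0.2028, 0.2765, 0.5054] → [0.0766, 0.1159, 0.1833, -0.3488, 0.8512, -0.3922]
q̇ = J⁺·V = [0.5830, -0.4570, 0.1820, -0.3080, 0.3240]

0.5830 -0.4570 0.1820 -0.3080 0.3240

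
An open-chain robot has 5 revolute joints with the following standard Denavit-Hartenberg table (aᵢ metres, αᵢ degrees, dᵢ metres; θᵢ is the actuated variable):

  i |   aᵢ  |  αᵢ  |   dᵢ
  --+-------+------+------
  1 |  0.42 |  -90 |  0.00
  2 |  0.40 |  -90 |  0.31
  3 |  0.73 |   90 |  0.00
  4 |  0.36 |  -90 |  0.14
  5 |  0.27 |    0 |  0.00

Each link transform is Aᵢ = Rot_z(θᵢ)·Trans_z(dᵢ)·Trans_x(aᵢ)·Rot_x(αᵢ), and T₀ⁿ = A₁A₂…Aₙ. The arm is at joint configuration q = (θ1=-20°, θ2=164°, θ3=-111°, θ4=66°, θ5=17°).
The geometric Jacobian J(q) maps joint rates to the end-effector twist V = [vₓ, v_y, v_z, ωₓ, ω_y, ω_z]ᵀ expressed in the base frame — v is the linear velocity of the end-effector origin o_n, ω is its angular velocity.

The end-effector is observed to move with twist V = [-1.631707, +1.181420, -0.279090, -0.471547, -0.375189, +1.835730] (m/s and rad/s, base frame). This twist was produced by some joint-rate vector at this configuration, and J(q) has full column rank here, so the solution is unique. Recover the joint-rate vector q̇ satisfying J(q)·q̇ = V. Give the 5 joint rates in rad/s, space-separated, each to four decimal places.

0.7890 -0.1200 0.9270 0.1280 0.4080

o_n = [0.6682, 1.0385, 0.5453]
J₁: ẑ×o_n = [-1.0385, 0.6682, 0.0000], ω = ẑ
J2: z=[0.3420, 0.9397, 0.0000] o=[0.3947, -0.1436, 0.0000] → [0.5124, -0.1865, 0.1473, 0.3420, 0.9397, 0.0000]
J3: z=[-0.2590, 0.0943, 0.9613] o=[0.1394, 0.2792, -0.1103] → [-0.6681, 0.6781, -0.2465, -0.2590, 0.0943, 0.9613]
J4: z=[0.7207, -0.6437, 0.2573] o=[0.6088, 0.8336, -0.0381] → [-0.4283, -0.4052, 0.1859, 0.7207, -0.6437, 0.2573]
J5: z=[-0.6928, -0.6555, 0.3007] o=[0.7187, 0.8857, 0.3285] → [-0.1881, 0.1350, -0.1389, -0.6928, -0.6555, 0.3007]
q̇ = J⁺·V = [0.7890, -0.1200, 0.9270, 0.1280, 0.4080]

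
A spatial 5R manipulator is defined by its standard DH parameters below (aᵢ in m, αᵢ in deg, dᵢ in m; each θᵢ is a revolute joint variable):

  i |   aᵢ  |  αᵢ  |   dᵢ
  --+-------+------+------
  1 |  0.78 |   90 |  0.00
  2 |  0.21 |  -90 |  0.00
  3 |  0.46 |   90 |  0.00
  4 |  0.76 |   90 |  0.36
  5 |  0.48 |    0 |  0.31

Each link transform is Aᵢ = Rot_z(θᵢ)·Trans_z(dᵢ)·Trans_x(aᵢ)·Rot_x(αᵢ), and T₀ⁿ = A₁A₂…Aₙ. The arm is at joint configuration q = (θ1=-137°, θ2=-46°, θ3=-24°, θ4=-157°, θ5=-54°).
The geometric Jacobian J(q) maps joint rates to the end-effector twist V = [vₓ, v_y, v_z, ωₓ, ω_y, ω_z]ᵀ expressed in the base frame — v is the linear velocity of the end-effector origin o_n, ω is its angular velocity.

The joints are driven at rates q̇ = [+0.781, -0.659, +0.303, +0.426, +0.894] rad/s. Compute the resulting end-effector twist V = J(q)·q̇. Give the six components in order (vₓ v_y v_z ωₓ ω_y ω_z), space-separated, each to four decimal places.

o_n = [-0.1412, -0.5121, 0.1637]
J₁: ẑ×o_n = [0.5121, -0.1412, 0.0000], ω = ẑ
J2: z=[-0.6820, 0.7314, 0.0000] o=[-0.5705, -0.5320, 0.0000] → [0.1197, 0.1117, -0.3275, -0.6820, 0.7314, 0.0000]
J3: z=[-0.5261, -0.4906, 0.6947] o=[-0.6771, -0.6314, -0.1511] → [-0.2373, 0.5379, 0.2001, -0.5261, -0.4906, 0.6947]
J4: z=[-0.4164, 0.8608, 0.2926] o=[-1.0182, -0.6937, -0.4534] → [0.4781, 0.5136, -0.8306, -0.4164, 0.8608, 0.2926]
J5: z=[-0.1945, -0.3987, 0.8962] o=[-0.4932, -0.1434, -0.0946] → [0.2274, 0.3657, 0.2120, -0.1945, -0.3987, 0.8962]
V = J·q̇ = [0.6561, 0.5248, 0.1122, -0.0613, -0.6204, 1.9173]

0.6561 0.5248 0.1122 -0.0613 -0.6204 1.9173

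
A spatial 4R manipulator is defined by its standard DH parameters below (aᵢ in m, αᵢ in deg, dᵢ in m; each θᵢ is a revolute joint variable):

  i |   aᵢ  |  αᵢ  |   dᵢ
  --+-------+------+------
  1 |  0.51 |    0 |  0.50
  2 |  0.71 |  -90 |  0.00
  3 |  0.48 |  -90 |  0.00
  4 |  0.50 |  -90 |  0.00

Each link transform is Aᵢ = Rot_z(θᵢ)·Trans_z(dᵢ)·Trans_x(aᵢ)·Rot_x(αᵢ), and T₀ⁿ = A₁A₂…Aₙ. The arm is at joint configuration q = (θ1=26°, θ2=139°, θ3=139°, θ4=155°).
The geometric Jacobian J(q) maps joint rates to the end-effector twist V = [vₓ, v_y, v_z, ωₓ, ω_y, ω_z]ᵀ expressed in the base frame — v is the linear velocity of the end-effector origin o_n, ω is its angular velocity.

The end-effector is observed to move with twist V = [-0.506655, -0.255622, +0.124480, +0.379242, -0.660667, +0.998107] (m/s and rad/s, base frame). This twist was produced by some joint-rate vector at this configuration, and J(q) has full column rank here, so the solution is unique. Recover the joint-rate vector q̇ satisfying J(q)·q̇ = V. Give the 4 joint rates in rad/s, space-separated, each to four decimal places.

0.6630 -0.2830 0.5400 0.8190

o_n = [-0.1532, 0.6062, 0.4824]
J₁: ẑ×o_n = [-0.6062, -0.1532, 0.0000], ω = ẑ
J2: z=[0.0000, 0.0000, 1.0000] o=[0.4584, 0.2236, 0.5000] → [-0.3826, -0.6115, 0.0000, 0.0000, 0.0000, 1.0000]
J3: z=[-0.2588, -0.9659, 0.0000] o=[-0.2274, 0.4073, 0.5000] → [0.0170, -0.0046, 0.0203, -0.2588, -0.9659, 0.0000]
J4: z=[0.6337, -0.1698, 0.7547] o=[0.1225, 0.3136, 0.1851] → [-0.2713, -0.3964, 0.1386, 0.6337, -0.1698, 0.7547]
q̇ = J⁺·V = [0.6630, -0.2830, 0.5400, 0.8190]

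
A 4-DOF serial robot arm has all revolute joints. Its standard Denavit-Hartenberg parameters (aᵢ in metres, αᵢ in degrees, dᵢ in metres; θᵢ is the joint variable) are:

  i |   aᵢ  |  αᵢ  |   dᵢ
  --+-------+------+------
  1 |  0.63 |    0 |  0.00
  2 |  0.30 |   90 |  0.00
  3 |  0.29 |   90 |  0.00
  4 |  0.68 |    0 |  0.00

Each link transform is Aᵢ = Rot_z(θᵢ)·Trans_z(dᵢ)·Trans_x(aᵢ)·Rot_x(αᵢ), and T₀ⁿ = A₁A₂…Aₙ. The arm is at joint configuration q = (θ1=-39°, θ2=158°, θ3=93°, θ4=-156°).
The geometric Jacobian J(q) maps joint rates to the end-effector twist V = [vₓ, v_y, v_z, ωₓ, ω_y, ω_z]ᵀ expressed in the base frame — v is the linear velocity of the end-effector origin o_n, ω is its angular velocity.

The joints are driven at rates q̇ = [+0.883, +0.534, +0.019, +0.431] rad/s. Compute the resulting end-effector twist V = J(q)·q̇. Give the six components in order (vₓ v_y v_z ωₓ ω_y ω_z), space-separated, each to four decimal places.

-0.0874 -0.2582 0.1194 -0.1920 0.3857 1.4396

o_n = [0.0939, -0.2530, -0.3308]
J₁: ẑ×o_n = [0.2530, 0.0939, -0.0000], ω = ẑ
J2: z=[0.0000, 0.0000, 1.0000] o=[0.4896, -0.3965, 0.0000] → [-0.1435, -0.3957, 0.0000, 0.0000, 0.0000, 1.0000]
J3: z=[0.8746, 0.4848, 0.0000] o=[0.3442, -0.1341, 0.0000] → [-0.1604, 0.2893, 0.0173, 0.8746, 0.4848, 0.0000]
J4: z=[-0.4841, 0.8734, 0.0523] o=[0.3515, -0.1474, 0.2896] → [-0.5363, -0.3138, 0.2762, -0.4841, 0.8734, 0.0523]
V = J·q̇ = [-0.0874, -0.2582, 0.1194, -0.1920, 0.3857, 1.4396]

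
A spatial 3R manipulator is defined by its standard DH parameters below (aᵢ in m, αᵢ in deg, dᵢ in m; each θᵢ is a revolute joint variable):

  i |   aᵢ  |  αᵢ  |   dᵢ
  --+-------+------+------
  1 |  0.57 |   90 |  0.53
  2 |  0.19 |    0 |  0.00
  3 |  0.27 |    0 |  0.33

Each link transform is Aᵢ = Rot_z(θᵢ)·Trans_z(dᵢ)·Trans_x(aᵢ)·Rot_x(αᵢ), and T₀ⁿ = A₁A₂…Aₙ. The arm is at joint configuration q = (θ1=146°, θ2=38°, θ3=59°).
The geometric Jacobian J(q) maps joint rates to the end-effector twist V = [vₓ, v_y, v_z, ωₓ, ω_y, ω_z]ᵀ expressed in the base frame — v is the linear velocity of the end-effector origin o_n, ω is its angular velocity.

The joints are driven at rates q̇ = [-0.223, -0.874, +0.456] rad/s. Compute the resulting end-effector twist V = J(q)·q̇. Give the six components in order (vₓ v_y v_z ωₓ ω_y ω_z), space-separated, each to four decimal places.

-0.0310 0.2056 -0.1171 -0.2337 -0.3465 -0.2230

o_n = [-0.3849, 0.6576, 0.9150]
J₁: ẑ×o_n = [-0.6576, -0.3849, 0.0000], ω = ẑ
J2: z=[0.5592, 0.8290, 0.0000] o=[-0.4726, 0.3187, 0.5300] → [0.3191, -0.2153, 0.1168, 0.5592, 0.8290, 0.0000]
J3: z=[0.5592, 0.8290, 0.0000] o=[-0.5967, 0.4025, 0.6470] → [0.2222, -0.1499, -0.0329, 0.5592, 0.8290, 0.0000]
V = J·q̇ = [-0.0310, 0.2056, -0.1171, -0.2337, -0.3465, -0.2230]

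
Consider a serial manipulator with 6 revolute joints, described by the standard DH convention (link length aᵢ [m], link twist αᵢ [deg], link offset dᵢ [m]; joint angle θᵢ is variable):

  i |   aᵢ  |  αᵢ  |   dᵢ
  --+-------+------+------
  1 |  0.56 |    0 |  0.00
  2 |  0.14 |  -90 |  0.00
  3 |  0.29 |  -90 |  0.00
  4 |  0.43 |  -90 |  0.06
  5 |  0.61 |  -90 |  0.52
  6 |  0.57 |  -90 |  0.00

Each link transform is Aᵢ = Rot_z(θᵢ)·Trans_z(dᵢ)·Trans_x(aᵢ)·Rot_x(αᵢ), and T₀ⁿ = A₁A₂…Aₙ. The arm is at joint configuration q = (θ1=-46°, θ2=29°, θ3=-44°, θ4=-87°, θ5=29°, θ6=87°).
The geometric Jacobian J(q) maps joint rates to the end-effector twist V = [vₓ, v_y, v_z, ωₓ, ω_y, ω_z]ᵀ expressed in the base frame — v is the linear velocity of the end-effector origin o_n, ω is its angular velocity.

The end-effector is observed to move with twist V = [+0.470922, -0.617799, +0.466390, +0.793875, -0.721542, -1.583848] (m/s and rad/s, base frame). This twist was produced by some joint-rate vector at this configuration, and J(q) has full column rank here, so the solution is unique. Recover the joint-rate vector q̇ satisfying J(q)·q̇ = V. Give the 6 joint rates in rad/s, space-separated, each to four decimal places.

-0.7540 -0.8180 -0.8150 -0.0260 0.6700 -0.8100

o_n = [0.8477, 0.4930, 0.3833]
J₁: ẑ×o_n = [-0.4930, 0.8477, 0.0000], ω = ẑ
J2: z=[0.0000, 0.0000, 1.0000] o=[0.3890, -0.4028, 0.0000] → [-0.8959, 0.4587, 0.0000, 0.0000, 0.0000, 1.0000]
J3: z=[0.2924, 0.9563, 0.0000] o=[0.5229, -0.4438, 0.0000] → [0.3665, -0.1121, -0.0367, 0.2924, 0.9563, 0.0000]
J4: z=[0.6643, -0.2031, -0.7193] o=[0.7224, -0.5048, 0.2015] → [0.6808, -0.2109, 0.6883, 0.6643, -0.2031, -0.7193]
J5: z=[0.6717, -0.2601, 0.6937] o=[0.9033, -0.1110, 0.1739] → [-0.4735, -0.1792, 0.3913, 0.6717, -0.2601, 0.6937]
J6: z=[-0.7400, -0.2800, 0.6115] o=[1.2311, 0.3174, 0.7668] → [0.0000, -0.5183, -0.2373, -0.7400, -0.2800, 0.6115]
q̇ = J⁺·V = [-0.7540, -0.8180, -0.8150, -0.0260, 0.6700, -0.8100]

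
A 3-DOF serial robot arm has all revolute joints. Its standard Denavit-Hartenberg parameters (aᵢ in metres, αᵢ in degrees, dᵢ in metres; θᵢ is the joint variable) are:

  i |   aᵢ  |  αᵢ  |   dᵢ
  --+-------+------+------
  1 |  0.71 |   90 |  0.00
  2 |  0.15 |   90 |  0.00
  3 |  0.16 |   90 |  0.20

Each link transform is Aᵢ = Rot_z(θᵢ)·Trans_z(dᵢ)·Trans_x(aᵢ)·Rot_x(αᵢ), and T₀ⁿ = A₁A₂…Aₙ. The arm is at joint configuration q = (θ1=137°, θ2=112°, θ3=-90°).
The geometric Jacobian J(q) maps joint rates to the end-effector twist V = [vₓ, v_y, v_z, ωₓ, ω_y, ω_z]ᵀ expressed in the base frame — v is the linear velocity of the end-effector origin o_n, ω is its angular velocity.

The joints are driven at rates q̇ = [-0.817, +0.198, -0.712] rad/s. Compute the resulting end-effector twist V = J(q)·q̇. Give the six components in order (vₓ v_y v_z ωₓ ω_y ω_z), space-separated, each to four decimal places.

0.3718 0.5908 -0.0800 0.6178 -0.3054 -1.0837

o_n = [-0.7229, 0.4553, 0.2140]
J₁: ẑ×o_n = [-0.4553, -0.7229, 0.0000], ω = ẑ
J2: z=[0.6820, 0.7314, 0.0000] o=[-0.5193, 0.4842, 0.0000] → [0.1565, -0.1459, 0.1292, 0.6820, 0.7314, 0.0000]
J3: z=[-0.6781, 0.6323, 0.3746] o=[-0.4782, 0.4459, 0.1391] → [0.0438, -0.0409, 0.1483, -0.6781, 0.6323, 0.3746]
V = J·q̇ = [0.3718, 0.5908, -0.0800, 0.6178, -0.3054, -1.0837]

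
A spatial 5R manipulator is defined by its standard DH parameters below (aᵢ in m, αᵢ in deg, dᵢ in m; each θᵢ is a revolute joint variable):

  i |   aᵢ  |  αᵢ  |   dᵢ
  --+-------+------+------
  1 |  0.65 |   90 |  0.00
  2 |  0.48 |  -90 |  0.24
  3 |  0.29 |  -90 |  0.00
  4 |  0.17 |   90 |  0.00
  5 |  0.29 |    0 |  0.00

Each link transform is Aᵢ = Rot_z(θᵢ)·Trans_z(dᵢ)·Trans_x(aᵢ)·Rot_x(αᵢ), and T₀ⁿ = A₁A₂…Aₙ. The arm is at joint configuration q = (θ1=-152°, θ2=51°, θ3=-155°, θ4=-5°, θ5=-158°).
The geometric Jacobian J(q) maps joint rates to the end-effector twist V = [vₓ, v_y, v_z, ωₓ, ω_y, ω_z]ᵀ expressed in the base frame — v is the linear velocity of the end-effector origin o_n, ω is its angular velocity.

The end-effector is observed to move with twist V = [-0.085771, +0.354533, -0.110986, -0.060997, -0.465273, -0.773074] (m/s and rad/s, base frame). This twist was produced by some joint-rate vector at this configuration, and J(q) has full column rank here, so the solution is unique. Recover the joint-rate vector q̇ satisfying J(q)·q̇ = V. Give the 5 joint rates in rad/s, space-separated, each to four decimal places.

o_n = [-0.8290, -0.1888, 0.1971]
J₁: ẑ×o_n = [0.1888, -0.8290, 0.0000], ω = ẑ
J2: z=[-0.4695, 0.8829, 0.0000] o=[-0.5739, -0.3052, 0.0000] → [0.1740, 0.0925, 0.1707, -0.4695, 0.8829, 0.0000]
J3: z=[0.6862, 0.3648, 0.6293] o=[-0.9533, -0.2351, 0.3730] → [-0.0933, 0.1990, -0.0136, 0.6862, 0.3648, 0.6293]
J4: z=[-0.6603, 0.6754, 0.3284] o=[-0.8648, -0.0492, 0.1688] → [0.0650, 0.0304, 0.0681, -0.6603, 0.6754, 0.3284]
J5: z=[0.6570, 0.3076, 0.6883] o=[-0.8029, 0.0647, 0.0588] → [0.2171, -0.1088, -0.1586, 0.6570, 0.3076, 0.6883]
q̇ = J⁺·V = [-0.6500, -0.4870, -0.5670, 0.1270, 0.2790]

-0.6500 -0.4870 -0.5670 0.1270 0.2790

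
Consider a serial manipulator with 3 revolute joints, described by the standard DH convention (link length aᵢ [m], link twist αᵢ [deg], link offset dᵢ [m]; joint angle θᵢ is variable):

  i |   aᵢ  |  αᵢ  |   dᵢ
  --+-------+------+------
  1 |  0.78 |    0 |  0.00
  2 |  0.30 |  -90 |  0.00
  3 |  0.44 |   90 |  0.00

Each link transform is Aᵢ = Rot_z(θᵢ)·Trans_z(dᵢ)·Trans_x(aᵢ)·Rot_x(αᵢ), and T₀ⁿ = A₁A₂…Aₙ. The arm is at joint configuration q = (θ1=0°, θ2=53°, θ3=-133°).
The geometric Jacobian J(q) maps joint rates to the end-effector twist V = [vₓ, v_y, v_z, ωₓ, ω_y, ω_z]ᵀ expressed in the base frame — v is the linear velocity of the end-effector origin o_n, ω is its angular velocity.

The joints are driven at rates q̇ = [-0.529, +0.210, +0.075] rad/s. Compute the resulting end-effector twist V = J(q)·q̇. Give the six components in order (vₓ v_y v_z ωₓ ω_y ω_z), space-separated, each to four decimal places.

0.0145 -0.3933 0.0225 -0.0599 0.0451 -0.3190

o_n = [0.7800, -0.0001, 0.3218]
J₁: ẑ×o_n = [0.0001, 0.7800, -0.0000], ω = ẑ
J2: z=[0.0000, 0.0000, 1.0000] o=[0.7800, 0.0000, 0.0000] → [0.0001, -0.0000, 0.0000, 0.0000, 0.0000, 1.0000]
J3: z=[-0.7986, 0.6018, 0.0000] o=[0.9605, 0.2396, 0.0000] → [0.1937, 0.2570, 0.3001, -0.7986, 0.6018, 0.0000]
V = J·q̇ = [0.0145, -0.3933, 0.0225, -0.0599, 0.0451, -0.3190]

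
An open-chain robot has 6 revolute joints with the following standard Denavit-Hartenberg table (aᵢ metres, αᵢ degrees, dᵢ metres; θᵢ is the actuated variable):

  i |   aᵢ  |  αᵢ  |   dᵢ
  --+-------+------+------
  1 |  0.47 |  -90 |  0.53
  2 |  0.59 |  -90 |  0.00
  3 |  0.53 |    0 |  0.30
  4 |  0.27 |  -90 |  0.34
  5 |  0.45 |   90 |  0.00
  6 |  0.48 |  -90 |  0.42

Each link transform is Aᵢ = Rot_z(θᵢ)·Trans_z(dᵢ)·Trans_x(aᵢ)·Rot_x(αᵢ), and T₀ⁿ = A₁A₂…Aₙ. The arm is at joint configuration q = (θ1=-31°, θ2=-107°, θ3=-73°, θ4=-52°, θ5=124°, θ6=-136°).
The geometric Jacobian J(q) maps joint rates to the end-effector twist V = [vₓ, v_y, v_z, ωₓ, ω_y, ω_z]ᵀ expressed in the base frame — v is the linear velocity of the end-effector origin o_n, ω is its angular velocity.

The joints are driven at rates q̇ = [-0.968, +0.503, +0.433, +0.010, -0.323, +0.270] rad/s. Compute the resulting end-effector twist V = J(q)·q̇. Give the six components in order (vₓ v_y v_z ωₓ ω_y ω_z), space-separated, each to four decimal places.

o_n = [1.0247, 0.2873, 0.7673]
J₁: ẑ×o_n = [-0.2873, 1.0247, 0.0000], ω = ẑ
J2: z=[0.5150, 0.8572, 0.0000] o=[0.4029, -0.2421, 0.5300] → [0.2034, -0.1222, -0.2603, 0.5150, 0.8572, 0.0000]
J3: z=[0.8197, -0.4925, 0.2924] o=[0.2550, -0.1532, 1.0942] → [0.0322, 0.4930, 0.7402, 0.8197, -0.4925, 0.2924]
J4: z=[0.8197, -0.4925, 0.2924] o=[0.7231, 0.1568, 1.3301] → [0.2390, 0.5495, 0.2555, 0.8197, -0.4925, 0.2924]
J5: z=[0.0901, 0.6150, 0.7834] o=[1.1546, 0.1556, 1.2814] → [-0.4194, -0.0554, 0.0918, 0.0901, 0.6150, 0.7834]
J6: z=[0.0106, 0.7859, -0.6182] o=[0.7064, 0.1844, 1.3104] → [-0.3632, -0.1910, -0.2490, 0.0106, 0.7859, -0.6182]
V = J·q̇ = [0.4342, -0.8681, 0.0952, 0.5959, 0.2265, -1.2584]

0.4342 -0.8681 0.0952 0.5959 0.2265 -1.2584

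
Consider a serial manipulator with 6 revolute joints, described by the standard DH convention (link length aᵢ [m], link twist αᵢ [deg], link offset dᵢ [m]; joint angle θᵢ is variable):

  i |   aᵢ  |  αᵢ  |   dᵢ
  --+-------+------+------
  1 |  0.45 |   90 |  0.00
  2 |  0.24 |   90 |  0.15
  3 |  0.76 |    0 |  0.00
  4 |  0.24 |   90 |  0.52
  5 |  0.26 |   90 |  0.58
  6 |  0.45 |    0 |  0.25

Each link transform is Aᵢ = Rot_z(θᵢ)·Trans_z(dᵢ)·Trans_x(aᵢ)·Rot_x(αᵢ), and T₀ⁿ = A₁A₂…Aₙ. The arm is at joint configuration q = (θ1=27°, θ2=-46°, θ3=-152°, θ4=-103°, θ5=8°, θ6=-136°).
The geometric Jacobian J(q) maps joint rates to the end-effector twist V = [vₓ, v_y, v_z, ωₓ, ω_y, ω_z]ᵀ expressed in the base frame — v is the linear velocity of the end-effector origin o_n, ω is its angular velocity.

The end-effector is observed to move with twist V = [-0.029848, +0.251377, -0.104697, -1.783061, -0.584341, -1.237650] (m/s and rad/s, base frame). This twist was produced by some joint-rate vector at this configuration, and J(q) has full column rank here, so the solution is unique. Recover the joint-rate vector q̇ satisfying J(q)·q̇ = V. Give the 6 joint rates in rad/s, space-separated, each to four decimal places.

-0.4210 0.0180 0.2020 0.8800 -0.7560 -0.8270

o_n = [0.1216, -0.0132, -0.0194]
J₁: ẑ×o_n = [0.0132, 0.1216, -0.0000], ω = ẑ
J2: z=[0.4540, -0.8910, 0.0000] o=[0.4010, 0.2043, 0.0000] → [0.0173, 0.0088, -0.3477, 0.4540, -0.8910, 0.0000]
J3: z=[-0.6409, -0.3266, -0.6947] o=[0.6176, 0.1463, -0.1726] → [-0.1608, 0.4428, -0.0598, -0.6409, -0.3266, -0.6947]
J4: z=[-0.6409, -0.3266, -0.6947] o=[0.0403, 0.2526, 0.3101] → [-0.0770, -0.2676, 0.1969, -0.6409, -0.3266, -0.6947]
J5: z=[0.7154, 0.0740, -0.6948] o=[-0.2262, -0.1433, -0.0065] → [0.0895, -0.2324, 0.0674, 0.7154, 0.0740, -0.6948]
J6: z=[0.6734, 0.1923, 0.7138] o=[0.2372, -0.3548, -0.3867] → [-0.1733, -0.3298, 0.2523, 0.6734, 0.1923, 0.7138]
q̇ = J⁺·V = [-0.4210, 0.0180, 0.2020, 0.8800, -0.7560, -0.8270]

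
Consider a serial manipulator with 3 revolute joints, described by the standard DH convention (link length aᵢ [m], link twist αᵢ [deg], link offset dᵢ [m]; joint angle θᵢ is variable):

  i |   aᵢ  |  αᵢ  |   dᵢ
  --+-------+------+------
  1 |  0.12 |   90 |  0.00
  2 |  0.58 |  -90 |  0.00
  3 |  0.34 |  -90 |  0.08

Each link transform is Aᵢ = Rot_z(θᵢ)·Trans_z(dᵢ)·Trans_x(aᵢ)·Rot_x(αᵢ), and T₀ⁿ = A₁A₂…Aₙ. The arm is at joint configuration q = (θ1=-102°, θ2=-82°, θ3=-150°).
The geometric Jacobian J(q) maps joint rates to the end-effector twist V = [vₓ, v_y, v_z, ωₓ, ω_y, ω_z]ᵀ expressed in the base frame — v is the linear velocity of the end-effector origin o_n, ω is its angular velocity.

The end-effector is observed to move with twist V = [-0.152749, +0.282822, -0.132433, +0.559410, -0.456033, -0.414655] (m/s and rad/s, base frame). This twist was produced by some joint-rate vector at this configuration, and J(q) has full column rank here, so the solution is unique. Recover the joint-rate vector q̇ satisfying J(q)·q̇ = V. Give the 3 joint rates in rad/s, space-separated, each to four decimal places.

-0.4610 -0.6420 0.3330

o_n = [-0.2160, -0.1984, -0.2716]
J₁: ẑ×o_n = [0.1984, -0.2160, 0.0000], ω = ẑ
J2: z=[-0.9781, 0.2079, 0.0000] o=[-0.0249, -0.1174, 0.0000] → [-0.0565, -0.2657, 0.1190, -0.9781, 0.2079, 0.0000]
J3: z=[-0.2059, -0.9686, 0.1392] o=[-0.0417, -0.1963, -0.5744] → [-0.2929, 0.0381, -0.1683, -0.2059, -0.9686, 0.1392]
q̇ = J⁺·V = [-0.4610, -0.6420, 0.3330]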